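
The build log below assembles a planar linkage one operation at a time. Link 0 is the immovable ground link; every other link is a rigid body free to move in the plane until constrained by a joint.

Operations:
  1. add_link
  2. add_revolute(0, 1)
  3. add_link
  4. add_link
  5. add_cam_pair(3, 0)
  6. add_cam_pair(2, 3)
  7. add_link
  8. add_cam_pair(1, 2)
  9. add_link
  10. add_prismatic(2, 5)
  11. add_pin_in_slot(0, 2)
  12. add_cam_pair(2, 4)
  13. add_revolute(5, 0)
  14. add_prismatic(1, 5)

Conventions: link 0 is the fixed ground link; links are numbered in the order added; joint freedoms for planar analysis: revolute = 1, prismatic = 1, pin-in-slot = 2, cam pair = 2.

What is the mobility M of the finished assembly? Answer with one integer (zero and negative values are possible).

L=1 J1=0 J2=0
add link → L=2 J1=0 J2=0
R@0,1 dof=1 J1 → L=2 J1=1 J2=0
add link → L=3 J1=1 J2=0
add link → L=4 J1=1 J2=0
C@3,0 dof=2 J2 → L=4 J1=1 J2=1
C@2,3 dof=2 J2 → L=4 J1=1 J2=2
add link → L=5 J1=1 J2=2
C@1,2 dof=2 J2 → L=5 J1=1 J2=3
add link → L=6 J1=1 J2=3
P@2,5 dof=1 J1 → L=6 J1=2 J2=3
PS@0,2 dof=2 J2 → L=6 J1=2 J2=4
C@2,4 dof=2 J2 → L=6 J1=2 J2=5
R@5,0 dof=1 J1 → L=6 J1=3 J2=5
P@1,5 dof=1 J1 → L=6 J1=4 J2=5
M=3(L−1)−2J1−J2=3·5−2·4−5=2

M = 2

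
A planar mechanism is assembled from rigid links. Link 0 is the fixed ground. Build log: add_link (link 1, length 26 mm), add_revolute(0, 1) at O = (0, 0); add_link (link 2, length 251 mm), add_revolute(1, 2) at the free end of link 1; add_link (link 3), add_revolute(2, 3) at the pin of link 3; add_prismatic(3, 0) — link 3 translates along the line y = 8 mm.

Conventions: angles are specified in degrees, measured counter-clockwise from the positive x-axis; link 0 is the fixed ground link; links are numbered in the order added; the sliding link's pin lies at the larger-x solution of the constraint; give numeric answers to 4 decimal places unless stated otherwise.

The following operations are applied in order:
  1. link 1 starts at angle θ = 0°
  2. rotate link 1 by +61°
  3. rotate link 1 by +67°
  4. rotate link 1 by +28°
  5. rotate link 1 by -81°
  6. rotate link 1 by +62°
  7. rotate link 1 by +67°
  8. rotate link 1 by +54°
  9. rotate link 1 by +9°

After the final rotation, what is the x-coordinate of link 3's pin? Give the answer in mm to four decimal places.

geometry: r = 26 mm, L = 251 mm, e = 8 mm; θ starts at 0°
rotate link 1 by +61°: θ ← 0° +61° = 61°
rotate link 1 by +67°: θ ← 61° +67° = 128°
rotate link 1 by +28°: θ ← 128° +28° = 156°
rotate link 1 by -81°: θ ← 156° -81° = 75°
rotate link 1 by +62°: θ ← 75° +62° = 137°
rotate link 1 by +67°: θ ← 137° +67° = 204°
rotate link 1 by +54°: θ ← 204° +54° = 258°
rotate link 1 by +9°: θ ← 258° +9° = 267°
crank pin P = (r cos θ, r sin θ) = (-1.360735, -25.964368)
h = r sin θ − e = -25.964368 − 8 = -33.964368
x = r cos θ + √(L² − h²) = -1.360735 + 248.691419 = 247.330684

247.3307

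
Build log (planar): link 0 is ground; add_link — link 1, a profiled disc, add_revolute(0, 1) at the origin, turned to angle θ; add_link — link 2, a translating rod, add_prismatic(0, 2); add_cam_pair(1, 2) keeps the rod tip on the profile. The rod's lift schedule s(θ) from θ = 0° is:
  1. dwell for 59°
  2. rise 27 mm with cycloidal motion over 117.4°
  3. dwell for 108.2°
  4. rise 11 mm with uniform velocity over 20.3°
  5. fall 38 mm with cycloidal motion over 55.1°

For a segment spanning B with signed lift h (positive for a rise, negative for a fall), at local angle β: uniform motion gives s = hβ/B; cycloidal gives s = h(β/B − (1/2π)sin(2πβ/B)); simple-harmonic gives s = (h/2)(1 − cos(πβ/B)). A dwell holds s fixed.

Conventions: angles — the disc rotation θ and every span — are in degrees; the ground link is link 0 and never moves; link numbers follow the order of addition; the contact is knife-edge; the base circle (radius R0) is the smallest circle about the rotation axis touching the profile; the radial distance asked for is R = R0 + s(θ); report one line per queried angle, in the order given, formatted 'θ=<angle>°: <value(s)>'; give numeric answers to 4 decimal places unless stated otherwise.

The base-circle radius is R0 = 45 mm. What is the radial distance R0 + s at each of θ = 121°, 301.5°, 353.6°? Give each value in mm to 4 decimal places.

seg 1 [0°–59°] dwell: s stays 0.0000
seg 2 [59°–176.4°] cycloidal, h=27: θ=121° here. β=62, B=117.4. 27·(0.5281 − sin(2π·0.5281)/(2π)) = 15.0139 → s = 15.0139
seg 2 [59°–176.4°] cycloidal, h=27: full span → s += 27 → s = 27.0000
seg 3 [176.4°–284.6°] dwell: s stays 27.0000
seg 4 [284.6°–304.9°] uniform, h=11: θ=301.5° here. β=16.9, B=20.3. 11·16.9/20.3 = 9.1576 → s = 36.1576
seg 4 [284.6°–304.9°] uniform, h=11: full span → s += 11 → s = 38.0000
seg 5 [304.9°–360°] cycloidal, h=-38: θ=353.6° here. β=48.7, B=55.1. -38·(0.8838 − sin(2π·0.8838)/(2π)) = -37.6185 → s = 0.3815
θ=121°: R = R0 + s = 45 + 15.0139 = 60.0139
θ=301.5°: R = R0 + s = 45 + 36.1576 = 81.1576
θ=353.6°: R = R0 + s = 45 + 0.3815 = 45.3815

θ=121°: 60.0139
θ=301.5°: 81.1576
θ=353.6°: 45.3815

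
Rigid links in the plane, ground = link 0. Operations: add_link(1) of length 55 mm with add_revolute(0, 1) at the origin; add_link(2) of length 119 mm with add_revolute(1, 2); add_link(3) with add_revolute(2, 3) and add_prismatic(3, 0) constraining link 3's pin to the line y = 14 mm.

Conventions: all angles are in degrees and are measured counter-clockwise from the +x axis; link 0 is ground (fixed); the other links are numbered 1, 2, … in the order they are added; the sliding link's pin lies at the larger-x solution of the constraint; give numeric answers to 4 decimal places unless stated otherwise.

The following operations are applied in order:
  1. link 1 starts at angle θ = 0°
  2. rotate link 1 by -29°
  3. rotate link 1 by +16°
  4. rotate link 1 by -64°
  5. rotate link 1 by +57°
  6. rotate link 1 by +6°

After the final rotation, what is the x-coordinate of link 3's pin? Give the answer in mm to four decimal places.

geometry: r = 55 mm, L = 119 mm, e = 14 mm; θ starts at 0°
rotate link 1 by -29°: θ ← 0° -29° = -29°
rotate link 1 by +16°: θ ← -29° +16° = -13°
rotate link 1 by -64°: θ ← -13° -64° = -77°
rotate link 1 by +57°: θ ← -77° +57° = -20°
rotate link 1 by +6°: θ ← -20° +6° = -14°
crank pin P = (r cos θ, r sin θ) = (53.366265, -13.305704)
h = r sin θ − e = -13.305704 − 14 = -27.305704
x = r cos θ + √(L² − h²) = 53.366265 + 115.824861 = 169.191126

169.1911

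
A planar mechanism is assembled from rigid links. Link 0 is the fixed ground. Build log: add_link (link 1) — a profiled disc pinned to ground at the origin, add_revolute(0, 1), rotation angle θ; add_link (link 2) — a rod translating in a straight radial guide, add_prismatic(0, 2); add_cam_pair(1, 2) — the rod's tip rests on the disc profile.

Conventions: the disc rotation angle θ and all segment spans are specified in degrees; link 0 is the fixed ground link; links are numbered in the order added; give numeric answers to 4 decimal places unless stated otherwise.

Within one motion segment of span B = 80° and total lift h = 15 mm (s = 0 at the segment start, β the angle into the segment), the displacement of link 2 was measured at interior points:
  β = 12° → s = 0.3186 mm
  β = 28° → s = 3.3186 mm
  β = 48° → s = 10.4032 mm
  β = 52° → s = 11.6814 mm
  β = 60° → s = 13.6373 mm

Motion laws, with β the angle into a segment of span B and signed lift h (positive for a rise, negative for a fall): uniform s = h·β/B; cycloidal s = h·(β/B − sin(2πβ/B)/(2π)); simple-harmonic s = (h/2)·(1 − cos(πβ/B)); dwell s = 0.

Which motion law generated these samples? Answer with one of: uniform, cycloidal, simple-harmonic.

candidates at β/B = r: uniform s = h·r (linear in β); cycloidal s = h·(r − sin(2πr)/(2π)); simple-harmonic s = (h/2)(1 − cos(πr))
β=12°: printed 0.3186 | uniform 2.2500, cycloidal 0.3186, simple-harmonic 0.8175
β=28°: printed 3.3186 | uniform 5.2500, cycloidal 3.3186, simple-harmonic 4.0951
β=48°: printed 10.4032 | uniform 9.0000, cycloidal 10.4032, simple-harmonic 9.8176
β=52°: printed 11.6814 | uniform 9.7500, cycloidal 11.6814, simple-harmonic 10.9049
β=60°: printed 13.6373 | uniform 11.2500, cycloidal 13.6373, simple-harmonic 12.8033
only one law matches every sample → cycloidal

cycloidal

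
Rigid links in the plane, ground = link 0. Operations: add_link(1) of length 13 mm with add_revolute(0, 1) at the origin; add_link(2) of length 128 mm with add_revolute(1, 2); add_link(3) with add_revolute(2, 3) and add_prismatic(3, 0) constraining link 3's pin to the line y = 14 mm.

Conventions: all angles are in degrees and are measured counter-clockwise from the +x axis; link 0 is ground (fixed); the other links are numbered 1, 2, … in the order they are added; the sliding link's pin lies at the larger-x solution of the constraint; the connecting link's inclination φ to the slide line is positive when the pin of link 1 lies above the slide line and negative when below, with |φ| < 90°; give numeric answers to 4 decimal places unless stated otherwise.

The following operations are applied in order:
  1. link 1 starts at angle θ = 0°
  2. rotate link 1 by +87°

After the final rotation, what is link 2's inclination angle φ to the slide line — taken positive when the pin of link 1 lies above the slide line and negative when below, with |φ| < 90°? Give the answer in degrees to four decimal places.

geometry: r = 13 mm, L = 128 mm, e = 14 mm; θ starts at 0°
rotate link 1 by +87°: θ ← 0° +87° = 87°
h = r sin θ − e = 12.982184 − 14 = -1.017816
sin φ = h / L = -1.017816 / 128 = -0.00795169
φ = arcsin(-0.00795169) = -0.455603°

-0.4556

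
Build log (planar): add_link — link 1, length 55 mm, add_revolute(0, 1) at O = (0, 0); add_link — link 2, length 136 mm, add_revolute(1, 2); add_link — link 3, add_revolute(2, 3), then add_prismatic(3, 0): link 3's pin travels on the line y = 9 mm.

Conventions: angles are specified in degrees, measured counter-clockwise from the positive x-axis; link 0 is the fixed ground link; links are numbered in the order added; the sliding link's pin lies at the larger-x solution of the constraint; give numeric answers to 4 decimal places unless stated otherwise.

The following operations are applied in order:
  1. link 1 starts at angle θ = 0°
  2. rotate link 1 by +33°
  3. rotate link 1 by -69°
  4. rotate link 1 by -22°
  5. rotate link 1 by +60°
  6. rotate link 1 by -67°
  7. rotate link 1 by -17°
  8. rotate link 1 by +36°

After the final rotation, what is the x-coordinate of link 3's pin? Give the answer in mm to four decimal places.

geometry: r = 55 mm, L = 136 mm, e = 9 mm; θ starts at 0°
rotate link 1 by +33°: θ ← 0° +33° = 33°
rotate link 1 by -69°: θ ← 33° -69° = -36°
rotate link 1 by -22°: θ ← -36° -22° = -58°
rotate link 1 by +60°: θ ← -58° +60° = 2°
rotate link 1 by -67°: θ ← 2° -67° = -65°
rotate link 1 by -17°: θ ← -65° -17° = -82°
rotate link 1 by +36°: θ ← -82° +36° = -46°
crank pin P = (r cos θ, r sin θ) = (38.206210, -39.563689)
h = r sin θ − e = -39.563689 − 9 = -48.563689
x = r cos θ + √(L² − h²) = 38.206210 + 127.033728 = 165.239939

165.2399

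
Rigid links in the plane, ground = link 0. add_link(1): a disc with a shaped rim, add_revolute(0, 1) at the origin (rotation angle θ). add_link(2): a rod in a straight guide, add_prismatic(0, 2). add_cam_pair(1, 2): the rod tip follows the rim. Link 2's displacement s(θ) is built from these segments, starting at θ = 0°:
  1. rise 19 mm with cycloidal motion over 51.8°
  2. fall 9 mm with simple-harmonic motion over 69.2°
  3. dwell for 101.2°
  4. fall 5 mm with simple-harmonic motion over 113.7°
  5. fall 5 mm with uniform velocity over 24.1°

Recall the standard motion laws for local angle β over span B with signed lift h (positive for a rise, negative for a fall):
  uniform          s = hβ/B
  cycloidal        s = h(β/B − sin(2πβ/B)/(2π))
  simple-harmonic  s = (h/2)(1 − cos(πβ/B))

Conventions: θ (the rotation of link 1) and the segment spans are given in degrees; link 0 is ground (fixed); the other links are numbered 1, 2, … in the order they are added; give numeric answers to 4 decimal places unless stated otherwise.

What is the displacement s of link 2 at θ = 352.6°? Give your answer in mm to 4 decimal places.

segment 1 (0° to 51.8°, cycloidal, h = 19) is passed completely: s = 0.0000 + (19) = 19.0000
segment 2 (51.8° to 121°, simple-harmonic, h = -9) is passed completely: s = 19.0000 + (-9) = 10.0000
segment 3 (121° to 222.2°, dwell): s unchanged at 10.0000
segment 4 (222.2° to 335.9°, simple-harmonic, h = -5) is passed completely: s = 10.0000 + (-5) = 5.0000
θ = 352.6° falls in segment 5 (335.9° to 360°, uniform, h = -5): β = 352.6 − 335.9 = 16.7°, B = 24.1°; Δs = -5·16.7/24.1 = -3.4647; s = 5.0000 − 3.4647 = 1.5353

1.5353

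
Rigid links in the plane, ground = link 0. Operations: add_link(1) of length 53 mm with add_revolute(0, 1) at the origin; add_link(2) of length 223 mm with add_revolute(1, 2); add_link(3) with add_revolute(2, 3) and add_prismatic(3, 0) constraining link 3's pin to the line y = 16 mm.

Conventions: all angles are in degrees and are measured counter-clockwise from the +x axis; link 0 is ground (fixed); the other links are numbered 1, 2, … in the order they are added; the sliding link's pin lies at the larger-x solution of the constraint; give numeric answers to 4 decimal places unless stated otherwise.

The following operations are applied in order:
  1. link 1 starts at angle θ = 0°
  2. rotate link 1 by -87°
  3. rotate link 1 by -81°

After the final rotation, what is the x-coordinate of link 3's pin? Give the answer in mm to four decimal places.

geometry: r = 53 mm, L = 223 mm, e = 16 mm; θ starts at 0°
rotate link 1 by -87°: θ ← 0° -87° = -87°
rotate link 1 by -81°: θ ← -87° -81° = -168°
crank pin P = (r cos θ, r sin θ) = (-51.841823, -11.019320)
h = r sin θ − e = -11.019320 − 16 = -27.019320
x = r cos θ + √(L² − h²) = -51.841823 + 221.357079 = 169.515256

169.5153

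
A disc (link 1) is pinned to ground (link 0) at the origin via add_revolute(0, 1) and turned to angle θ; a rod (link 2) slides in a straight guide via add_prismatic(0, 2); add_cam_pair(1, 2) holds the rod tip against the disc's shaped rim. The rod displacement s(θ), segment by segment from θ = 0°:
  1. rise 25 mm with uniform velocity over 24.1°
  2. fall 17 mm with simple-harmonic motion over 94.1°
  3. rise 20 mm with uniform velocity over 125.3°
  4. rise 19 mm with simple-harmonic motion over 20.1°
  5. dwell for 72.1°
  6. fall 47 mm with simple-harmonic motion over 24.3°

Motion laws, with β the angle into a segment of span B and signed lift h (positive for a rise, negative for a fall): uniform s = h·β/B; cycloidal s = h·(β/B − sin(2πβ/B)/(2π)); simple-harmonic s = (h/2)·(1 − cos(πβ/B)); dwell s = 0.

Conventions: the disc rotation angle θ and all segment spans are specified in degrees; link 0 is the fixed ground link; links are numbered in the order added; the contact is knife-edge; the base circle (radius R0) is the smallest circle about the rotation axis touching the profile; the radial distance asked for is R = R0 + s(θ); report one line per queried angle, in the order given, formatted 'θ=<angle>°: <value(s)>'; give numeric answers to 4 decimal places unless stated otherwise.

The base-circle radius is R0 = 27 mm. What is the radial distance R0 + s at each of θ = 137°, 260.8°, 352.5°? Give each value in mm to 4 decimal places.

segment 1 (0° to 24.1°, uniform, h = 25) is passed completely: s = 0.0000 + (25) = 25.0000
segment 2 (24.1° to 118.2°, simple-harmonic, h = -17) is passed completely: s = 25.0000 + (-17) = 8.0000
θ = 137° falls in segment 3 (118.2° to 243.5°, uniform, h = 20): β = 137 − 118.2 = 18.8°, B = 125.3°; Δs = 20·18.8/125.3 = 3.0008; s = 8.0000 + 3.0008 = 11.0008
segment 3 (118.2° to 243.5°, uniform, h = 20) is passed completely: s = 8.0000 + (20) = 28.0000
θ = 260.8° falls in segment 4 (243.5° to 263.6°, simple-harmonic, h = 19): β = 260.8 − 243.5 = 17.3°, B = 20.1°; Δs = 19/2·(1 − cos(π·0.8607)) = 18.1047; s = 28.0000 + 18.1047 = 46.1047
segment 4 (243.5° to 263.6°, simple-harmonic, h = 19) is passed completely: s = 28.0000 + (19) = 47.0000
segment 5 (263.6° to 335.7°, dwell): s unchanged at 47.0000
θ = 352.5° falls in segment 6 (335.7° to 360°, simple-harmonic, h = -47): β = 352.5 − 335.7 = 16.8°, B = 24.3°; Δs = -47/2·(1 − cos(π·0.6914)) = -36.7918; s = 47.0000 − 36.7918 = 10.2082
θ=137°: R = R0 + s = 27 + 11.0008 = 38.0008
θ=260.8°: R = R0 + s = 27 + 46.1047 = 73.1047
θ=352.5°: R = R0 + s = 27 + 10.2082 = 37.2082

θ=137°: 38.0008
θ=260.8°: 73.1047
θ=352.5°: 37.2082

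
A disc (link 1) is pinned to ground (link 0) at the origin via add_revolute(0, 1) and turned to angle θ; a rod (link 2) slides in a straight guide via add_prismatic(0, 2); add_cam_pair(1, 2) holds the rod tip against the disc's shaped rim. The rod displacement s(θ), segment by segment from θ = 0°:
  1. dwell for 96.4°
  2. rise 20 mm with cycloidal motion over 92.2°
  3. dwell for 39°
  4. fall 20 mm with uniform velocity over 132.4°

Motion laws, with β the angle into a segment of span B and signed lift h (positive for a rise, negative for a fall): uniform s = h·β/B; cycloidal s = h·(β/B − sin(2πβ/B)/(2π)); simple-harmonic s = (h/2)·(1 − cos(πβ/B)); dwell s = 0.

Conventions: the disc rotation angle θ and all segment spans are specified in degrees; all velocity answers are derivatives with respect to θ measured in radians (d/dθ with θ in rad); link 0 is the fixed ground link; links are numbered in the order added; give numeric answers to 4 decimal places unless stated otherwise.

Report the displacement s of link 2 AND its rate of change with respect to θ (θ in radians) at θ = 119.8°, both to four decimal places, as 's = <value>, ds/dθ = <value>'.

segment 1 (0° to 96.4°, dwell): s unchanged at 0.0000
θ = 119.8° falls in segment 2 (96.4° to 188.6°, cycloidal, h = 20): β = 119.8 − 96.4 = 23.4°, B = 92.2°; Δs = 20·(0.2538 − sin(2π·0.2538)/(2π)) = 1.8937; s = 0.0000 + 1.8937 = 1.8937
velocity in seg [96.4°–188.6°] (cycloidal), θ in radians: β = 23.4° = 0.4084 rad, B = 92.2° = 1.6092 rad; ds/dθ = (h/B)(1 − cos(2πβ/B)) = (20/1.6092)(1 − cos(2π·0.2538)) = 12.724999 mm/rad

s = 1.8937, ds/dθ = 12.7250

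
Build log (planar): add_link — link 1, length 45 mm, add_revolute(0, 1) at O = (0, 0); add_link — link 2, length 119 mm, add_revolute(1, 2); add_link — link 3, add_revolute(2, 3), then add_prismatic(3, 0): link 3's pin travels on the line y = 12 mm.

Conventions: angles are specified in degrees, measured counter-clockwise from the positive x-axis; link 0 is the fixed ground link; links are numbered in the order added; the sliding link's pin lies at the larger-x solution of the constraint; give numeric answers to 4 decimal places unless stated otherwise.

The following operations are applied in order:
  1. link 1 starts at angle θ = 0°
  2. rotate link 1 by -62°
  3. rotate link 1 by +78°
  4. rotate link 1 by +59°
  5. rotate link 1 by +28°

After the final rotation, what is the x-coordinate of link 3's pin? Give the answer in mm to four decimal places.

geometry: r = 45 mm, L = 119 mm, e = 12 mm; θ starts at 0°
rotate link 1 by -62°: θ ← 0° -62° = -62°
rotate link 1 by +78°: θ ← -62° +78° = 16°
rotate link 1 by +59°: θ ← 16° +59° = 75°
rotate link 1 by +28°: θ ← 75° +28° = 103°
crank pin P = (r cos θ, r sin θ) = (-10.122797, 43.846653)
h = r sin θ − e = 43.846653 − 12 = 31.846653
x = r cos θ + √(L² − h²) = -10.122797 + 114.659455 = 104.536658

104.5367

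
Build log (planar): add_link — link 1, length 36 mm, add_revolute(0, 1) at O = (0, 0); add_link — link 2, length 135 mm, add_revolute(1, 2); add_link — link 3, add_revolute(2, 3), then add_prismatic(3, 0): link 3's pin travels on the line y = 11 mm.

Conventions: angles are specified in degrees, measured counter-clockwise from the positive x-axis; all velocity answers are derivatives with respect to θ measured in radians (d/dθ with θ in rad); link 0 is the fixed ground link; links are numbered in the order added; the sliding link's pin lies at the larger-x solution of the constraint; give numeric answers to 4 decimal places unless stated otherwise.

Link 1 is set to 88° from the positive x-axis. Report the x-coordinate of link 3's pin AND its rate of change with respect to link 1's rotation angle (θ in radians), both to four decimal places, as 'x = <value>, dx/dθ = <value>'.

geometry: r = 36 mm, L = 135 mm, e = 11 mm
crank pin P = (r cos θ, r sin θ) = (1.256382, 35.978070)
h = r sin θ − e = 35.978070 − 11 = 24.978070
x = r cos θ + √(L² − h²) = 1.256382 + 132.669122 = 133.925504
dx/dθ = −r sin θ − h·r cos θ/√(L² − h²) (θ in radians; h = 24.978070) = -36.214613

x = 133.9255, dx/dθ = -36.2146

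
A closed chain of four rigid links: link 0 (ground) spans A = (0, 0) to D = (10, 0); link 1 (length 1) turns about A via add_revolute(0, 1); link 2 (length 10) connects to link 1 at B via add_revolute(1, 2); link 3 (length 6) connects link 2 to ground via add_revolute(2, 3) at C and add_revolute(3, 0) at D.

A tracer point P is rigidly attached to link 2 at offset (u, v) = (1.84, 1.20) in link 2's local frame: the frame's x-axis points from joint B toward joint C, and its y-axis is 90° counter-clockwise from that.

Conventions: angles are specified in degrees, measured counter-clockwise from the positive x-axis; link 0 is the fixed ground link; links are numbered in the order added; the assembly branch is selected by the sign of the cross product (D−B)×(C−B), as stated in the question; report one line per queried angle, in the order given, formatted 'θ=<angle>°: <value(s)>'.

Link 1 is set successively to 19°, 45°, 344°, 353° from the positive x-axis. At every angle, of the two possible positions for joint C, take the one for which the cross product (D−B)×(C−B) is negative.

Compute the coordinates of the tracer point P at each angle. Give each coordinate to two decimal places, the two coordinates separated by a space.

A=(0,0), D=(10.00,0)
θ=19°: B = A + 1.00·(cos19°, sin19°) = (0.9455, 0.3256)
θ=19°: |BD| = 9.0603
θ=19°: circle(B,10.00) ∩ circle(D,6.00): a=8.0620, h=5.9164
θ=19°:   candidates: C₊=(9.2150,5.9484) cross=53.604; C₋=(8.7898,-5.8767) cross=-53.604
θ=19°:   branch - wants cross < 0 → take C=(8.7898,-5.8767) (cross=-53.604)
θ=19°: ex = (C−B)/|BC| = (0.7844,-0.6202); ey = (0.6202,0.7844)
θ=19°: P = B + 1.84·ex + 1.20·ey = (3.1331,0.1257)
θ=45°: B = A + 1.00·(cos45°, sin45°) = (0.7071, 0.7071)
θ=45°: |BD| = 9.3198
θ=45°: circle(B,10.00) ∩ circle(D,6.00): a=8.0934, h=5.8733
θ=45°:   candidates: C₊=(9.2228,5.9495) cross=54.738; C₋=(8.3316,-5.7634) cross=-54.738
θ=45°:   branch - wants cross < 0 → take C=(8.3316,-5.7634) (cross=-54.738)
θ=45°: ex = (C−B)/|BC| = (0.7624,-0.6470); ey = (0.6470,0.7624)
θ=45°: P = B + 1.84·ex + 1.20·ey = (2.8865,0.4315)
θ=344°: B = A + 1.00·(cos344°, sin344°) = (0.9613, -0.2756)
θ=344°: |BD| = 9.0429
θ=344°: circle(B,10.00) ∩ circle(D,6.00): a=8.0601, h=5.9190
θ=344°:   candidates: C₊=(8.8372,5.8863) cross=53.525; C₋=(9.1981,-5.9462) cross=-53.525
θ=344°:   branch - wants cross < 0 → take C=(9.1981,-5.9462) (cross=-53.525)
θ=344°: ex = (C−B)/|BC| = (0.8237,-0.5671); ey = (0.5671,0.8237)
θ=344°: P = B + 1.84·ex + 1.20·ey = (3.1573,-0.3306)
θ=353°: B = A + 1.00·(cos353°, sin353°) = (0.9925, -0.1219)
θ=353°: |BD| = 9.0083
θ=353°: circle(B,10.00) ∩ circle(D,6.00): a=8.0564, h=5.9240
θ=353°:   candidates: C₊=(8.9681,5.9106) cross=53.365; C₋=(9.1284,-5.9364) cross=-53.365
θ=353°:   branch - wants cross < 0 → take C=(9.1284,-5.9364) (cross=-53.365)
θ=353°: ex = (C−B)/|BC| = (0.8136,-0.5814); ey = (0.5814,0.8136)
θ=353°: P = B + 1.84·ex + 1.20·ey = (3.1873,-0.2154)

θ=19°: 3.13 0.13
θ=45°: 2.89 0.43
θ=344°: 3.16 -0.33
θ=353°: 3.19 -0.22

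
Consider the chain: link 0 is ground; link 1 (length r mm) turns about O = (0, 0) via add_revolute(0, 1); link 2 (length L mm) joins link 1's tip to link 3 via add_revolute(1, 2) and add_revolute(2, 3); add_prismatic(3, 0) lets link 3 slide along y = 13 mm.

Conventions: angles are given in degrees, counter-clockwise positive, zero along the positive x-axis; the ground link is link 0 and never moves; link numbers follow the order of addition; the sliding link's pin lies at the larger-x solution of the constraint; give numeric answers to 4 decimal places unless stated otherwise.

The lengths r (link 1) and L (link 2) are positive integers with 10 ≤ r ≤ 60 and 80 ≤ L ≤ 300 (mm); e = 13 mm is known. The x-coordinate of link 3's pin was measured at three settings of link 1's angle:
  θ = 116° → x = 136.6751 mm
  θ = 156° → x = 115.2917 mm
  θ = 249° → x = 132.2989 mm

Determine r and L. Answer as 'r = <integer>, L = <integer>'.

constraint per measurement: (x − r cos θ)² + (r sin θ − e)² = L²
subtracting the θ₁ and θ₂ equations cancels the r² and L² terms:
r = (x₁² − x₂²) / (2[(x₁cos θ₁ + e sin θ₁) − (x₂cos θ₂ + e sin θ₂)]) = 52.0003 → r = 52
L² = (x₁ − r cos θ₁)² + (r sin θ₁ − e)² = 26569.0131 → L = 163.0000 → L = 163
check at θ₃=249°: x = 132.2989 (printed 132.2989) ✓

r = 52, L = 163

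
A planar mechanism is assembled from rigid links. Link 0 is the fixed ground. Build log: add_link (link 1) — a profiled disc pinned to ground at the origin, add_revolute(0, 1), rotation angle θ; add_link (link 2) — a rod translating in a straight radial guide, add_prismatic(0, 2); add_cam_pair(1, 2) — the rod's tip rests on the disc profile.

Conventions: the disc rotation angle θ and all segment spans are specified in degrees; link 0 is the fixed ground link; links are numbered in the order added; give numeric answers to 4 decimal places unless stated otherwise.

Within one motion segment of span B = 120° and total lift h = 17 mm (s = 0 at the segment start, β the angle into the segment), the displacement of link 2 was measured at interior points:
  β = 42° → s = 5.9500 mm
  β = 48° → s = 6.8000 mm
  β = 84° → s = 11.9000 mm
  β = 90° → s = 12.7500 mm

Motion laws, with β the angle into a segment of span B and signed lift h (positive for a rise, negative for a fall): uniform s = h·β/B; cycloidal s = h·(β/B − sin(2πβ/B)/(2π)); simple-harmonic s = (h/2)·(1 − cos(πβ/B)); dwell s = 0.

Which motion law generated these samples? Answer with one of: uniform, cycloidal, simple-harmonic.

candidates at β/B = r: uniform s = h·r (linear in β); cycloidal s = h·(r − sin(2πr)/(2π)); simple-harmonic s = (h/2)(1 − cos(πr))
β=42°: printed 5.9500 | uniform 5.9500, cycloidal 3.7611, simple-harmonic 4.6411
β=48°: printed 6.8000 | uniform 6.8000, cycloidal 5.2097, simple-harmonic 5.8734
β=84°: printed 11.9000 | uniform 11.9000, cycloidal 14.4732, simple-harmonic 13.4962
β=90°: printed 12.7500 | uniform 12.7500, cycloidal 15.4556, simple-harmonic 14.5104
only one law matches every sample → uniform

uniform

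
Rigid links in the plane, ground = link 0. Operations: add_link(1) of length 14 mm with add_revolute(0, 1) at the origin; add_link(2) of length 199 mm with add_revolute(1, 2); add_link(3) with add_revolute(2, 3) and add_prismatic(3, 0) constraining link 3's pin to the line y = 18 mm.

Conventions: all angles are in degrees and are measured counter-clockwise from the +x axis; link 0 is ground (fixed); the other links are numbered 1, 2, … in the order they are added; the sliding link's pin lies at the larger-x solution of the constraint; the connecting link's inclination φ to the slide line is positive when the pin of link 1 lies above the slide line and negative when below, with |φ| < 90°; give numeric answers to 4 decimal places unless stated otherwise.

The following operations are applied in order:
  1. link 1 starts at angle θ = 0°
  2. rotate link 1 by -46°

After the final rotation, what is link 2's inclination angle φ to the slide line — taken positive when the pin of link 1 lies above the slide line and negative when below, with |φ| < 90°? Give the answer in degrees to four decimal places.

geometry: r = 14 mm, L = 199 mm, e = 18 mm; θ starts at 0°
rotate link 1 by -46°: θ ← 0° -46° = -46°
h = r sin θ − e = -10.070757 − 18 = -28.070757
sin φ = h / L = -28.070757 / 199 = -0.14105908
φ = arcsin(-0.14105908) = -8.109135°

-8.1091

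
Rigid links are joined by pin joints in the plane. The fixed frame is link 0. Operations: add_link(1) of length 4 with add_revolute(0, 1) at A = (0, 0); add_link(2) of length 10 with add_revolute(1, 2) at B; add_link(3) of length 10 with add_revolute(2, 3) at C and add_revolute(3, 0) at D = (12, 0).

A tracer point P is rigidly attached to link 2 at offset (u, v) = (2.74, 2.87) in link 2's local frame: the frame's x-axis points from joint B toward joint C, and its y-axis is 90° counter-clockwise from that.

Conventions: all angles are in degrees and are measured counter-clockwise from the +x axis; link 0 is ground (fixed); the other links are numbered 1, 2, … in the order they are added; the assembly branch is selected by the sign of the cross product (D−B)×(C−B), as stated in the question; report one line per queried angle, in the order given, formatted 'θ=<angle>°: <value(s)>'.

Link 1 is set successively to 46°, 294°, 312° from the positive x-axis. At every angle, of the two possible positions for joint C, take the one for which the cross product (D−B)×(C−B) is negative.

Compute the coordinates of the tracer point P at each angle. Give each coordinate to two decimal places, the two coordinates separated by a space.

A=(0,0), D=(12.00,0)
θ=46°: B = A + 4.00·(cos46°, sin46°) = (2.7786, 2.8774)
θ=46°: |BD| = 9.6599
θ=46°: circle(B,10.00) ∩ circle(D,10.00): a=4.8299, h=8.7562
θ=46°:   candidates: C₊=(9.9975,9.7975) cross=84.584; C₋=(4.7811,-6.9201) cross=-84.584
θ=46°:   branch - wants cross < 0 → take C=(4.7811,-6.9201) (cross=-84.584)
θ=46°: ex = (C−B)/|BC| = (0.2002,-0.9797); ey = (0.9797,0.2002)
θ=46°: P = B + 2.74·ex + 2.87·ey = (6.1392,0.7676)
θ=294°: B = A + 4.00·(cos294°, sin294°) = (1.6269, -3.6542)
θ=294°: |BD| = 10.9979
θ=294°: circle(B,10.00) ∩ circle(D,10.00): a=5.4989, h=8.3523
θ=294°:   candidates: C₊=(4.0383,6.0507) cross=91.858; C₋=(9.5886,-9.7049) cross=-91.858
θ=294°:   branch - wants cross < 0 → take C=(9.5886,-9.7049) (cross=-91.858)
θ=294°: ex = (C−B)/|BC| = (0.7962,-0.6051); ey = (0.6051,0.7962)
θ=294°: P = B + 2.74·ex + 2.87·ey = (5.5450,-3.0271)
θ=312°: B = A + 4.00·(cos312°, sin312°) = (2.6765, -2.9726)
θ=312°: |BD| = 9.7859
θ=312°: circle(B,10.00) ∩ circle(D,10.00): a=4.8929, h=8.7212
θ=312°:   candidates: C₊=(4.6891,6.8228) cross=85.345; C₋=(9.9874,-9.7954) cross=-85.345
θ=312°:   branch - wants cross < 0 → take C=(9.9874,-9.7954) (cross=-85.345)
θ=312°: ex = (C−B)/|BC| = (0.7311,-0.6823); ey = (0.6823,0.7311)
θ=312°: P = B + 2.74·ex + 2.87·ey = (6.6379,-2.7438)

θ=46°: 6.14 0.77
θ=294°: 5.55 -3.03
θ=312°: 6.64 -2.74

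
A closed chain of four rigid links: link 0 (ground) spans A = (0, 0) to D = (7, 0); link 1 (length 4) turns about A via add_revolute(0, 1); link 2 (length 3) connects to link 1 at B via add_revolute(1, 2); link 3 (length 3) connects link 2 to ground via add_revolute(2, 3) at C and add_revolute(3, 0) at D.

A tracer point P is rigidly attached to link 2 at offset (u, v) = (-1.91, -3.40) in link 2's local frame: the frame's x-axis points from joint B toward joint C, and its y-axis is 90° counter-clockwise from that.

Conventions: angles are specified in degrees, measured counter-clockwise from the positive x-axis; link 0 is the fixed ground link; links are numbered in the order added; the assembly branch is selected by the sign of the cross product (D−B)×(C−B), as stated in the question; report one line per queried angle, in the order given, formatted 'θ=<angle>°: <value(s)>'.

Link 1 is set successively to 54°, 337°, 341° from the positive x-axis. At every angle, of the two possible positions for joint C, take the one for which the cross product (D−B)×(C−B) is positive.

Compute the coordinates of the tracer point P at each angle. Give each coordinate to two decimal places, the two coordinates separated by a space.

A=(0,0), D=(7.00,0)
θ=54°: B = A + 4.00·(cos54°, sin54°) = (2.3511, 3.2361)
θ=54°: |BD| = 5.6643
θ=54°: circle(B,3.00) ∩ circle(D,3.00): a=2.8321, h=0.9894
θ=54°:   candidates: C₊=(5.2408,2.4301) cross=5.604; C₋=(4.1103,0.8060) cross=-5.604
θ=54°:   branch + wants cross > 0 → take C=(5.2408,2.4301) (cross=5.604)
θ=54°: ex = (C−B)/|BC| = (0.9632,-0.2687); ey = (0.2687,0.9632)
θ=54°: P = B + -1.91·ex + -3.40·ey = (-0.4021,0.4742)
θ=337°: B = A + 4.00·(cos337°, sin337°) = (3.6820, -1.5629)
θ=337°: |BD| = 3.6677
θ=337°: circle(B,3.00) ∩ circle(D,3.00): a=1.8338, h=2.3743
θ=337°:   candidates: C₊=(4.3293,1.3664) cross=8.708; C₋=(6.3528,-2.9293) cross=-8.708
θ=337°:   branch + wants cross > 0 → take C=(4.3293,1.3664) (cross=8.708)
θ=337°: ex = (C−B)/|BC| = (0.2157,0.9764); ey = (-0.9764,0.2157)
θ=337°: P = B + -1.91·ex + -3.40·ey = (6.5899,-4.1615)
θ=341°: B = A + 4.00·(cos341°, sin341°) = (3.7821, -1.3023)
θ=341°: |BD| = 3.4714
θ=341°: circle(B,3.00) ∩ circle(D,3.00): a=1.7357, h=2.4469
θ=341°:   candidates: C₊=(4.4731,1.6171) cross=8.494; C₋=(6.3090,-2.9193) cross=-8.494
θ=341°:   branch + wants cross > 0 → take C=(4.4731,1.6171) (cross=8.494)
θ=341°: ex = (C−B)/|BC| = (0.2303,0.9731); ey = (-0.9731,0.2303)
θ=341°: P = B + -1.91·ex + -3.40·ey = (6.6507,-3.9441)

θ=54°: -0.40 0.47
θ=337°: 6.59 -4.16
θ=341°: 6.65 -3.94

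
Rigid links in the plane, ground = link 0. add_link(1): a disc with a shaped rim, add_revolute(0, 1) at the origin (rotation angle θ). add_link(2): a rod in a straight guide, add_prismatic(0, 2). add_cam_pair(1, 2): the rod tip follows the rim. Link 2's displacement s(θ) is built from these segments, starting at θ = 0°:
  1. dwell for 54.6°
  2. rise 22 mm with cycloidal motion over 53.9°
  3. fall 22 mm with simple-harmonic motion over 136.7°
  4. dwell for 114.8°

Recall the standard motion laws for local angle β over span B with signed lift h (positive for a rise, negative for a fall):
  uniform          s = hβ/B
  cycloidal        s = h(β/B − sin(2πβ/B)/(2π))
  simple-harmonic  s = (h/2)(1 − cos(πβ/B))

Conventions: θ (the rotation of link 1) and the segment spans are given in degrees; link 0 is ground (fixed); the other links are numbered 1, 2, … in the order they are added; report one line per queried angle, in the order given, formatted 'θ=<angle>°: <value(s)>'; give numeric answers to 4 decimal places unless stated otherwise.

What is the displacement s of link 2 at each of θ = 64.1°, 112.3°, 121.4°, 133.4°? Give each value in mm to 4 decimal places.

segment 1 (0° to 54.6°, dwell): s unchanged at 0.0000
θ = 64.1° falls in segment 2 (54.6° to 108.5°, cycloidal, h = 22): β = 64.1 − 54.6 = 9.5°, B = 53.9°; Δs = 22·(0.1763 − sin(2π·0.1763)/(2π)) = 0.7454; s = 0.0000 + 0.7454 = 0.7454
segment 2 (54.6° to 108.5°, cycloidal, h = 22) is passed completely: s = 0.0000 + (22) = 22.0000
θ = 112.3° falls in segment 3 (108.5° to 245.2°, simple-harmonic, h = -22): β = 112.3 − 108.5 = 3.8°, B = 136.7°; Δs = -22/2·(1 − cos(π·0.0278)) = -0.0419; s = 22.0000 − 0.0419 = 21.9581
θ = 121.4° falls in segment 3 (108.5° to 245.2°, simple-harmonic, h = -22): β = 121.4 − 108.5 = 12.9°, B = 136.7°; Δs = -22/2·(1 − cos(π·0.0944)) = -0.4799; s = 22.0000 − 0.4799 = 21.5201
θ = 133.4° falls in segment 3 (108.5° to 245.2°, simple-harmonic, h = -22): β = 133.4 − 108.5 = 24.9°, B = 136.7°; Δs = -22/2·(1 − cos(π·0.1822)) = -1.7524; s = 22.0000 − 1.7524 = 20.2476

θ=64.1°: 0.7454
θ=112.3°: 21.9581
θ=121.4°: 21.5201
θ=133.4°: 20.2476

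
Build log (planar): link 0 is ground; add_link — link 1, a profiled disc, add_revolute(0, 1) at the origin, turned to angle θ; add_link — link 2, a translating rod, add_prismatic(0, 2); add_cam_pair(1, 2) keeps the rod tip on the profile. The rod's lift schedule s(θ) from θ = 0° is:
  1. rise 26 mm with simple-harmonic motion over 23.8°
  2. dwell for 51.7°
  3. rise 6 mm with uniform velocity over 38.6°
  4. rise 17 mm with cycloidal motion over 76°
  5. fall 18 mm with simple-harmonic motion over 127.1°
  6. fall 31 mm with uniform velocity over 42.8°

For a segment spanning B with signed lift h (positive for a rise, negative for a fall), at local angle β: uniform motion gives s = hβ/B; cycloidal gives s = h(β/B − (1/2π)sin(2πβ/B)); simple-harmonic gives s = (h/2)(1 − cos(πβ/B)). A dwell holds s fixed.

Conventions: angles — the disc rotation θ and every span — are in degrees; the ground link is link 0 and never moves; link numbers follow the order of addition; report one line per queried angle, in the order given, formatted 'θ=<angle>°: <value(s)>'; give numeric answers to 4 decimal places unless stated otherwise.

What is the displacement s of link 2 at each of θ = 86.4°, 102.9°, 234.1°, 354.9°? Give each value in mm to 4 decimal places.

seg 1 [0°–23.8°] simple-harmonic, h=26: full span → s += 26 → s = 26.0000
seg 2 [23.8°–75.5°] dwell: s stays 26.0000
seg 3 [75.5°–114.1°] uniform, h=6: θ=86.4° here. β=10.9, B=38.6. 6·10.9/38.6 = 1.6943 → s = 27.6943
seg 3 [75.5°–114.1°] uniform, h=6: θ=102.9° here. β=27.4, B=38.6. 6·27.4/38.6 = 4.2591 → s = 30.2591
seg 3 [75.5°–114.1°] uniform, h=6: full span → s += 6 → s = 32.0000
seg 4 [114.1°–190.1°] cycloidal, h=17: full span → s += 17 → s = 49.0000
seg 5 [190.1°–317.2°] simple-harmonic, h=-18: θ=234.1° here. β=44, B=127.1. -18/2·(1 − cos(π·0.3462)) = -4.8182 → s = 44.1818
seg 5 [190.1°–317.2°] simple-harmonic, h=-18: full span → s += -18 → s = 31.0000
seg 6 [317.2°–360°] uniform, h=-31: θ=354.9° here. β=37.7, B=42.8. -31·37.7/42.8 = -27.3061 → s = 3.6939

θ=86.4°: 27.6943
θ=102.9°: 30.2591
θ=234.1°: 44.1818
θ=354.9°: 3.6939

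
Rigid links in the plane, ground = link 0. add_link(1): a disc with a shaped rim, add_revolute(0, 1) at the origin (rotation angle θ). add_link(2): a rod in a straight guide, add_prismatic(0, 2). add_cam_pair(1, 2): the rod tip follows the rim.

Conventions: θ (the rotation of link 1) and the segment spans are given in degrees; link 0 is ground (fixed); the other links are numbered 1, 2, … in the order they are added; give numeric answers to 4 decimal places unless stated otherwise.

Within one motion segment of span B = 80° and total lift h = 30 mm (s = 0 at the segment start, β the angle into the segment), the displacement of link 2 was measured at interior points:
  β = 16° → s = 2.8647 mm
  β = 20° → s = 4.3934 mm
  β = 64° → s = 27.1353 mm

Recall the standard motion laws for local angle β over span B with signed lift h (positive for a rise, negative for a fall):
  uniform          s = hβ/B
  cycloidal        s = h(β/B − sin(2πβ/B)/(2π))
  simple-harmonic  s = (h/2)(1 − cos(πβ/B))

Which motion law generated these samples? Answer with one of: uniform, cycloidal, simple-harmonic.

candidates at β/B = r: uniform s = h·r (linear in β); cycloidal s = h·(r − sin(2πr)/(2π)); simple-harmonic s = (h/2)(1 − cos(πr))
β=16°: printed 2.8647 | uniform 6.0000, cycloidal 1.4590, simple-harmonic 2.8647
β=20°: printed 4.3934 | uniform 7.5000, cycloidal 2.7254, simple-harmonic 4.3934
β=64°: printed 27.1353 | uniform 24.0000, cycloidal 28.5410, simple-harmonic 27.1353
only one law matches every sample → simple-harmonic

simple-harmonic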